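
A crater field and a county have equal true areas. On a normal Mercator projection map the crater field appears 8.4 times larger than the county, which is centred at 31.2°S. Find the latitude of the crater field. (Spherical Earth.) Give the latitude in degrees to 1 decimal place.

72.8°

For equal true areas on Mercator, apparent areas scale as sec²φ, so the ratio is cos²φ₂ / cos²φ₁.
cos²φ₂ / cos²φ₁ = 8.4  ⇒  cos φ₁ = cos 31.2° / √8.4 = 0.8554/2.898 = 0.2951.
φ₁ = arccos(0.2951) ≈ 72.8°.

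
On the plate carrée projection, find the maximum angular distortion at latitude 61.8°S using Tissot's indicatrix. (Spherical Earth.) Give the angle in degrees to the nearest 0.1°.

42.0°

In the plate carrée (x = Rλ, y = Rφ), meridians are true-scale (h = 1) and parallels are stretched by k = sec φ.
At 61.8°: h = 1.000, k = 2.116; principal scales a = 2.116, b = 1.000.
sin(ω/2) = (a − b)/(a + b) = 1.116/3.116 = 0.3582, so ω = 2 arcsin(0.3582) ≈ 42.0°.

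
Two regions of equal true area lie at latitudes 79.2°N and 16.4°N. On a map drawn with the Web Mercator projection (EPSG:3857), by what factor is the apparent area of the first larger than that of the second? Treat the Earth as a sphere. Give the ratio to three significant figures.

26.2

Mercator areal scale is sec²φ.
At 79.2°: sec²(79.2°) = 1/0.1874² = 28.48.
At 16.4°: sec²(16.4°) = 1/0.9593² = 1.087.
Ratio = 28.48/1.087 = cos²(16.4°)/cos²(79.2°) ≈ 26.2.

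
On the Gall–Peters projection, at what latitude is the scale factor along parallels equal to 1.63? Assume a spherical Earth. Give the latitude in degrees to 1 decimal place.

64.3°

The Gall–Peters projection is cylindrical equal-area with φ₀ = 45°. For cylindrical equal-area with standard parallel φ₀, h = cos φ / cos φ₀ and k = cos φ₀ / cos φ, so h·k = 1.
k = cos φ₀ / cos φ = 1.63  ⇒  cos φ = cos 45° / 1.63 = 0.4338.
φ = arccos(0.4338) ≈ 64.3°.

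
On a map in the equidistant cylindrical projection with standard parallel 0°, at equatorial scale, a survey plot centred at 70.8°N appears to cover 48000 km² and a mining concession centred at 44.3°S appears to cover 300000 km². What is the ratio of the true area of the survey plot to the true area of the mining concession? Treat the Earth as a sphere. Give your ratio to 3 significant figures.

0.0735

On the plate carrée, areal scale = h·k = 1 × sec φ, so true area = apparent × cos φ.
True area of survey plot: 48000 × cos(70.8°) = 48000 × 0.3289 = 15790 km².
True area of mining concession: 300000 × cos(44.3°) = 300000 × 0.7157 = 214700 km².
Ratio = 15790 / 214700 ≈ 0.0735.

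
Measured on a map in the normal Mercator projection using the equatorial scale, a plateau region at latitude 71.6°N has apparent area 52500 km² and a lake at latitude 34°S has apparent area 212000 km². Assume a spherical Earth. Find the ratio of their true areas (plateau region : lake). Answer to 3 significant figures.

Since Mercator area scale is 1/cos²φ, the true area equals the apparent area multiplied by cos²φ.
True area of plateau region: 52500 × cos²(71.6°) = 52500 × 0.09963 = 5231 km².
True area of lake: 212000 × cos²(34°) = 212000 × 0.6873 = 145700 km².
Ratio = 5231 / 145700 ≈ 0.0359.

0.0359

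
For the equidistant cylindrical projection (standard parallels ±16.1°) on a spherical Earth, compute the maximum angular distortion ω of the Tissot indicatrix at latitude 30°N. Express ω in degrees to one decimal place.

5.9°

In the equirectangular projection with standard parallel φ₀ = 16.1° (x = Rλ cos φ₀, y = Rφ), meridians are true-scale (h = 1) and the parallel scale is k = cos φ₀ / cos φ.
At 30°: h = 1.000, k = 1.109; principal scales a = 1.109, b = 1.000.
sin(ω/2) = (a − b)/(a + b) = 0.1094/2.109 = 0.05187, so ω = 2 arcsin(0.05187) ≈ 5.9°.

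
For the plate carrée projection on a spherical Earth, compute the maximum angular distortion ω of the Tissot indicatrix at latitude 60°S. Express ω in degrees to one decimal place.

Plate carrée maps x = Rλ, y = Rφ. The meridian scale is h = 1 and the parallel scale is k = 1/cos φ = sec φ.
At 60°: h = 1.000, k = 2.000; principal scales a = 2.000, b = 1.000.
sin(ω/2) = (a − b)/(a + b) = 1.0000/3.000 = 0.3333, so ω = 2 arcsin(0.3333) ≈ 38.9°.

38.9°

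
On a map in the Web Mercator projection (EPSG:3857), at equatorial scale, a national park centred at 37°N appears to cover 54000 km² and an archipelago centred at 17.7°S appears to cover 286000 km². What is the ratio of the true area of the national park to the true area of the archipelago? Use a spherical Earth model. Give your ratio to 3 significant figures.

Since Mercator area scale is 1/cos²φ, the true area equals the apparent area multiplied by cos²φ.
True area of national park: 54000 × cos²(37°) = 54000 × 0.6378 = 34440 km².
True area of archipelago: 286000 × cos²(17.7°) = 286000 × 0.9076 = 259600 km².
Ratio = 34440 / 259600 ≈ 0.133.

0.133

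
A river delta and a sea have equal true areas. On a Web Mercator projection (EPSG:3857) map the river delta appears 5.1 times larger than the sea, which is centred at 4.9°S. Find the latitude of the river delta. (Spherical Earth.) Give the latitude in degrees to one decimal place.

Mercator areal scale is sec²φ, so apparent-area ratio = sec²φ₁ / sec²φ₂ = cos²φ₂ / cos²φ₁.
cos²φ₂ / cos²φ₁ = 5.1  ⇒  cos φ₁ = cos 4.9° / √5.1 = 0.9963/2.258 = 0.4412.
φ₁ = arccos(0.4412) ≈ 63.8°.

63.8°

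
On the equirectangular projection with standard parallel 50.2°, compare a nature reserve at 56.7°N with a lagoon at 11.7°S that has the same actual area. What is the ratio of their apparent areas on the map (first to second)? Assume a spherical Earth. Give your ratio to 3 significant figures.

With standard parallel φ₀ = 50.2°, the equirectangular projection gives x = Rλ cos φ₀, y = Rφ, so h = 1 and k = cos 50.2° / cos φ.
Areal scale at 56.7°: h·k = 1.000 × 1.166 = 1.166.
Areal scale at 11.7°: h·k = 1.000 × 0.6537 = 0.6537.
Ratio = 1.166/0.6537 ≈ 1.78.

1.78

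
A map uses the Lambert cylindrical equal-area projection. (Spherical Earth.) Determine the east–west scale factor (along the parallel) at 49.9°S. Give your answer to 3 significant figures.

1.55

The Lambert cylindrical equal-area projection is the cylindrical equal-area projection with its standard parallel at the equator (φ₀ = 0). For cylindrical equal-area with standard parallel φ₀, h = cos φ / cos φ₀ and k = cos φ₀ / cos φ, so h·k = 1.
k = cos 0° / cos 49.9° = 1.000/0.6441 = 1.552.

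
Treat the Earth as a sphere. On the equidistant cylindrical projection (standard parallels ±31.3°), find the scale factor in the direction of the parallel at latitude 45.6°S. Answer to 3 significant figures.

The equidistant cylindrical projection with φ₀ = 31.3° has h = 1 (meridians true) and k = cos φ₀ / cos φ along parallels.
k = cos 31.3° / cos 45.6° = 0.8545/0.6997 = 1.221.

1.22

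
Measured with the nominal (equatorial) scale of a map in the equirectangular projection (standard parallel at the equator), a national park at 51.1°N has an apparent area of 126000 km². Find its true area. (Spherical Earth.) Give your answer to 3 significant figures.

79100 km²

In the plate carrée (x = Rλ, y = Rφ), meridians are true-scale (h = 1) and parallels are stretched by k = sec φ.
Areal scale = h·k = 1 × sec φ; at 51.1°, h = 1.000, k = 1.592, so h·k = 1.592.
True area = apparent / (areal scale) = 126000 / 1.592 ≈ 79100 km².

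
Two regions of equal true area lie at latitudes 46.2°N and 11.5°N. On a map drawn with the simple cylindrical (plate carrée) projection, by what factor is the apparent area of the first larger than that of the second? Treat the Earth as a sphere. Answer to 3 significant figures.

1.42

In the plate carrée (x = Rλ, y = Rφ), meridians are true-scale (h = 1) and parallels are stretched by k = sec φ.
Areal scale at 46.2°: h·k = 1.000 × 1.445 = 1.445.
Areal scale at 11.5°: h·k = 1.000 × 1.020 = 1.020.
Ratio = 1.445/1.020 ≈ 1.42.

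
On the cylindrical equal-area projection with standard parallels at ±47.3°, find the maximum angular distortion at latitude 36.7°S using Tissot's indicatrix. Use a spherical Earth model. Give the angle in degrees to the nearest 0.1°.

19.1°

A cylindrical equal-area projection with standard parallel φ₀ has meridian scale h = cos φ / cos φ₀ and parallel scale k = cos φ₀ / cos φ (so areas are preserved, h·k = 1).
At 36.7°: h = 1.182, k = 0.8458; principal scales a = 1.182, b = 0.8458.
sin(ω/2) = (a − b)/(a + b) = 0.3365/2.028 = 0.1659, so ω = 2 arcsin(0.1659) ≈ 19.1°.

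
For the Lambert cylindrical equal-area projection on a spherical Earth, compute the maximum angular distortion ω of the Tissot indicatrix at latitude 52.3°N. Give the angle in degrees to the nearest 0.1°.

54.2°

The Lambert cylindrical equal-area projection is the cylindrical equal-area projection with its standard parallel at the equator (φ₀ = 0). For cylindrical equal-area with standard parallel φ₀, h = cos φ / cos φ₀ and k = cos φ₀ / cos φ, so h·k = 1.
At 52.3°: h = 0.6115, k = 1.635; principal scales a = 1.635, b = 0.6115.
sin(ω/2) = (a − b)/(a + b) = 1.024/2.247 = 0.4556, so ω = 2 arcsin(0.4556) ≈ 54.2°.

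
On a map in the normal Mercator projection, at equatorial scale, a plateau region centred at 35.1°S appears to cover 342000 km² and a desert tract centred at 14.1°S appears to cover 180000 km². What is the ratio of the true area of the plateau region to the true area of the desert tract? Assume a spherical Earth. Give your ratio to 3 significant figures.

Mercator's areal exaggeration is sec²φ; hence true area = (apparent area) · cos²φ.
True area of plateau region: 342000 × cos²(35.1°) = 342000 × 0.6694 = 228900 km².
True area of desert tract: 180000 × cos²(14.1°) = 180000 × 0.9407 = 169300 km².
Ratio = 228900 / 169300 ≈ 1.35.

1.35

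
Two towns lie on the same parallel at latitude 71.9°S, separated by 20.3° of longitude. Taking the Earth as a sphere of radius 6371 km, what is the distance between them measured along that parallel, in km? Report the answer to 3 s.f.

701 km

Arc length along a parallel = R cos φ · Δλ (with Δλ in radians).
= 6371 × cos 71.9° × (20.3° × π/180) = 6371 × 0.3107 × 0.3543 ≈ 701 km.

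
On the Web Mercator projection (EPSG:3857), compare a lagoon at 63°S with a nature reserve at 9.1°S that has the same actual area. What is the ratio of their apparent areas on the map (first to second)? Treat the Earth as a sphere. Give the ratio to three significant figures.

4.73

Mercator areal scale is sec²φ.
At 63°: sec²(63°) = 1/0.4540² = 4.852.
At 9.1°: sec²(9.1°) = 1/0.9874² = 1.026.
Ratio = 4.852/1.026 = cos²(9.1°)/cos²(63°) ≈ 4.73.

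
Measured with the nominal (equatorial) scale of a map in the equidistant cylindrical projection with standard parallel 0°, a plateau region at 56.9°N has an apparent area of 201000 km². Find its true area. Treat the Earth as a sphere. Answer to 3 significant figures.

For the equirectangular projection with φ₀ = 0 (plate carrée), h = 1 along meridians and k = sec φ along parallels.
Areal scale = h·k = 1 × sec φ; at 56.9°, h = 1.000, k = 1.831, so h·k = 1.831.
True area = apparent / (areal scale) = 201000 / 1.831 ≈ 110000 km².

110000 km²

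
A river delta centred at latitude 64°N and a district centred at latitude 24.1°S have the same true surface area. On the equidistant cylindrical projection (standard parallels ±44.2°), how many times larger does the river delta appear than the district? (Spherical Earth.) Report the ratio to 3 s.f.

In the equirectangular projection with standard parallel φ₀ = 44.2° (x = Rλ cos φ₀, y = Rφ), meridians are true-scale (h = 1) and the parallel scale is k = cos φ₀ / cos φ.
Areal scale at 64°: h·k = 1.000 × 1.635 = 1.635.
Areal scale at 24.1°: h·k = 1.000 × 0.7854 = 0.7854.
Ratio = 1.635/0.7854 ≈ 2.08.

2.08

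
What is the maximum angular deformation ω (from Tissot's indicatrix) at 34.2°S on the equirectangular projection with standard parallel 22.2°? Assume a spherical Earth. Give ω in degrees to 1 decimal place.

6.5°

In the equirectangular projection with standard parallel φ₀ = 22.2° (x = Rλ cos φ₀, y = Rφ), meridians are true-scale (h = 1) and the parallel scale is k = cos φ₀ / cos φ.
At 34.2°: h = 1.000, k = 1.119; principal scales a = 1.119, b = 1.000.
sin(ω/2) = (a − b)/(a + b) = 0.1194/2.119 = 0.05636, so ω = 2 arcsin(0.05636) ≈ 6.5°.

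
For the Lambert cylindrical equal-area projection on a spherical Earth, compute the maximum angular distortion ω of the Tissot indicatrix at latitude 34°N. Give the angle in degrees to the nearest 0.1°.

The Lambert cylindrical equal-area projection is the cylindrical equal-area projection with its standard parallel at the equator (φ₀ = 0). Cylindrical equal-area (φ₀ = 0°): h = cos φ / cos 0° along meridians, k = cos 0° / cos φ along parallels; h·k = 1.
At 34°: h = 0.8290, k = 1.206; principal scales a = 1.206, b = 0.8290.
sin(ω/2) = (a − b)/(a + b) = 0.3772/2.035 = 0.1853, so ω = 2 arcsin(0.1853) ≈ 21.4°.

21.4°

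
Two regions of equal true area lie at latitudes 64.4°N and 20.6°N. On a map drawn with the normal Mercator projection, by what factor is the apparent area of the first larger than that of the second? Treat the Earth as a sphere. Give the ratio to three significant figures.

4.69

Mercator areal scale is sec²φ.
At 64.4°: sec²(64.4°) = 1/0.4321² = 5.356.
At 20.6°: sec²(20.6°) = 1/0.9361² = 1.141.
Ratio = 5.356/1.141 = cos²(20.6°)/cos²(64.4°) ≈ 4.69.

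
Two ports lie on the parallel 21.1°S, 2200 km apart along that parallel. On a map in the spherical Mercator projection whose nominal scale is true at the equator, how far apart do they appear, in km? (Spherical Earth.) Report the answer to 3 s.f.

2360 km

Mercator is conformal, so the point scale is isotropic: h = k = sec φ = 1/cos φ.
Along the parallel, k = sec 21.1° = 1/0.9330 = 1.072.
Map distance = 2200 × 1.072 ≈ 2360 km.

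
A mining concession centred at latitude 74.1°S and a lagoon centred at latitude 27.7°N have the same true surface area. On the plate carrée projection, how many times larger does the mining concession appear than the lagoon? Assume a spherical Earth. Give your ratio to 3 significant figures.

In the plate carrée (x = Rλ, y = Rφ), meridians are true-scale (h = 1) and parallels are stretched by k = sec φ.
Areal scale at 74.1°: h·k = 1.000 × 3.650 = 3.650.
Areal scale at 27.7°: h·k = 1.000 × 1.129 = 1.129.
Ratio = 3.650/1.129 ≈ 3.23.

3.23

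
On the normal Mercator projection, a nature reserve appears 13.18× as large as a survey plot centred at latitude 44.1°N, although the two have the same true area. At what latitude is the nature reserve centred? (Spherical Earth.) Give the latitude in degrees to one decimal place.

Mercator areal scale is sec²φ, so apparent-area ratio = sec²φ₁ / sec²φ₂ = cos²φ₂ / cos²φ₁.
cos²φ₂ / cos²φ₁ = 13.18  ⇒  cos φ₁ = cos 44.1° / √13.18 = 0.7181/3.630 = 0.1978.
φ₁ = arccos(0.1978) ≈ 78.6°.

78.6°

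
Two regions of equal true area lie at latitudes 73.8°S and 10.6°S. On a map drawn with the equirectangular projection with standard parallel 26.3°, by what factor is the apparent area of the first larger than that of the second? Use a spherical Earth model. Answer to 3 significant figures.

In the equirectangular projection with standard parallel φ₀ = 26.3° (x = Rλ cos φ₀, y = Rφ), meridians are true-scale (h = 1) and the parallel scale is k = cos φ₀ / cos φ.
Areal scale at 73.8°: h·k = 1.000 × 3.213 = 3.213.
Areal scale at 10.6°: h·k = 1.000 × 0.9121 = 0.9121.
Ratio = 3.213/0.9121 ≈ 3.52.

3.52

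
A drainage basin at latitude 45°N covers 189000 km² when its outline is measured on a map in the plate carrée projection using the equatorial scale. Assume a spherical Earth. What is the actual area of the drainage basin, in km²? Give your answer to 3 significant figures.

For the equirectangular projection with φ₀ = 0 (plate carrée), h = 1 along meridians and k = sec φ along parallels.
Areal scale = h·k = 1 × sec φ; at 45°, h = 1.000, k = 1.414, so h·k = 1.414.
True area = apparent / (areal scale) = 189000 / 1.414 ≈ 134000 km².

134000 km²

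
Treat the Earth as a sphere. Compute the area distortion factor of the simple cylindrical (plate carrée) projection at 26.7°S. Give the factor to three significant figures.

In the plate carrée (x = Rλ, y = Rφ), meridians are true-scale (h = 1) and parallels are stretched by k = sec φ.
Areal scale = h·k = 1 × sec φ; at 26.7°, h = 1.000, k = 1.119, so h·k = 1.119.

1.12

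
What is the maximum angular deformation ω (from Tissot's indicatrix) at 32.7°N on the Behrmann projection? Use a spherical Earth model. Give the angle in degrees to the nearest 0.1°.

3.3°

The Behrmann projection is cylindrical equal-area with φ₀ = 30°. For cylindrical equal-area with standard parallel φ₀, h = cos φ / cos φ₀ and k = cos φ₀ / cos φ, so h·k = 1.
At 32.7°: h = 0.9717, k = 1.029; principal scales a = 1.029, b = 0.9717.
sin(ω/2) = (a − b)/(a + b) = 0.05744/2.001 = 0.02871, so ω = 2 arcsin(0.02871) ≈ 3.3°.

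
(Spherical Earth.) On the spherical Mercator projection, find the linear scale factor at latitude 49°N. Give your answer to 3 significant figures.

1.52

The Mercator projection is conformal; its linear scale factor is the same in every direction and equals sec φ = 1/cos φ.
k = 1/cos 49° = 1/0.6561 = 1.524.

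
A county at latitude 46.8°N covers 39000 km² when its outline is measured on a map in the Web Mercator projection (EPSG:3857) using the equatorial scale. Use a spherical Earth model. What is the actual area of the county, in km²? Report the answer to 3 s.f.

18300 km²

For Mercator, h = k = sec φ (a conformal cylindrical projection has a single point scale, 1/cos φ).
Areal scale = k² = sec²φ = 1/cos²(46.8°) = 1/0.6845² = 2.134.
True area = apparent / (areal scale) = 39000 / 2.134 ≈ 18300 km².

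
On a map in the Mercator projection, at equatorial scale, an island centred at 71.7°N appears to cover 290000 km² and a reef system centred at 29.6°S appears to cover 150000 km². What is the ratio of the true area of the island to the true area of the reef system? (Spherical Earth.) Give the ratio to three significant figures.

0.252

On Mercator the areal scale is sec²φ, so true area = apparent × cos²φ.
True area of island: 290000 × cos²(71.7°) = 290000 × 0.09859 = 28590 km².
True area of reef system: 150000 × cos²(29.6°) = 150000 × 0.7560 = 113400 km².
Ratio = 28590 / 113400 ≈ 0.252.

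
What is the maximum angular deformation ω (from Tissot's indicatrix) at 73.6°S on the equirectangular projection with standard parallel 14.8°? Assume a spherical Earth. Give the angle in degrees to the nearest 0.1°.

The equidistant cylindrical projection with φ₀ = 14.8° has h = 1 (meridians true) and k = cos φ₀ / cos φ along parallels.
At 73.6°: h = 1.000, k = 3.424; principal scales a = 3.424, b = 1.000.
sin(ω/2) = (a − b)/(a + b) = 2.424/4.424 = 0.5480, so ω = 2 arcsin(0.5480) ≈ 66.5°.

66.5°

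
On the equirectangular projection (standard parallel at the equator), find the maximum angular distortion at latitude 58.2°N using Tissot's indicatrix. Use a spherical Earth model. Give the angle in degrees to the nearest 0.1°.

36.1°

For the equirectangular projection with φ₀ = 0 (plate carrée), h = 1 along meridians and k = sec φ along parallels.
At 58.2°: h = 1.000, k = 1.898; principal scales a = 1.898, b = 1.000.
sin(ω/2) = (a − b)/(a + b) = 0.8977/2.898 = 0.3098, so ω = 2 arcsin(0.3098) ≈ 36.1°.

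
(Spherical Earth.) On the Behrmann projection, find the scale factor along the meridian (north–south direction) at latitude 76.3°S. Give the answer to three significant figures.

0.273

Behrmann is a cylindrical equal-area projection with standard parallels at ±30°. A cylindrical equal-area projection with standard parallel φ₀ has meridian scale h = cos φ / cos φ₀ and parallel scale k = cos φ₀ / cos φ (so areas are preserved, h·k = 1).
h = cos 76.3° / cos 30° = 0.2368/0.8660 = 0.2735.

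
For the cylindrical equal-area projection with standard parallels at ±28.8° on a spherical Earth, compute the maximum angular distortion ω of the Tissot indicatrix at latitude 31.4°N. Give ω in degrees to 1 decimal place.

3.0°

For cylindrical equal-area with standard parallel φ₀, h = cos φ / cos φ₀ and k = cos φ₀ / cos φ, so h·k = 1.
At 31.4°: h = 0.9740, k = 1.027; principal scales a = 1.027, b = 0.9740.
sin(ω/2) = (a − b)/(a + b) = 0.05263/2.001 = 0.02630, so ω = 2 arcsin(0.02630) ≈ 3.0°.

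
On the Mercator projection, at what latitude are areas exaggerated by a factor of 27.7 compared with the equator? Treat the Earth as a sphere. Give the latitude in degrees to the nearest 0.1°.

79.0°

Mercator areal scale is sec²φ.
sec²φ = 27.7  ⇒  cos²φ = 0.03610  ⇒  cos φ = 0.1900.
φ = arccos(0.1900) ≈ 79.0°.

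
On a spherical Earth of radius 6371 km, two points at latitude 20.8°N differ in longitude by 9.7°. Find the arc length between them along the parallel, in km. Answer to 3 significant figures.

Arc length along a parallel = R cos φ · Δλ (with Δλ in radians).
= 6371 × cos 20.8° × (9.7° × π/180) = 6371 × 0.9348 × 0.1693 ≈ 1010 km.

1010 km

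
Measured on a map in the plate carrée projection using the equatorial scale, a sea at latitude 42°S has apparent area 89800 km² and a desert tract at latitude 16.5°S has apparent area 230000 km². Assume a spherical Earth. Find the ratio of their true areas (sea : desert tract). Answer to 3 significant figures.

0.303

Plate carrée has h = 1 and k = sec φ, giving areal scale sec φ; true area = (apparent area) · cos φ.
True area of sea: 89800 × cos(42°) = 89800 × 0.7431 = 66730 km².
True area of desert tract: 230000 × cos(16.5°) = 230000 × 0.9588 = 220500 km².
Ratio = 66730 / 220500 ≈ 0.303.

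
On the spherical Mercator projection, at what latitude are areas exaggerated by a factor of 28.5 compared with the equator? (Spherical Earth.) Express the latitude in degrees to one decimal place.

79.2°

Mercator areal scale is sec²φ.
sec²φ = 28.5  ⇒  cos²φ = 0.03509  ⇒  cos φ = 0.1873.
φ = arccos(0.1873) ≈ 79.2°.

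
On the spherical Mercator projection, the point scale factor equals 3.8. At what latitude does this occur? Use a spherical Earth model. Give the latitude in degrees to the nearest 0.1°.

Mercator scale is k = sec φ = 1/cos φ.
1/cos φ = 3.8  ⇒  cos φ = 0.2632  ⇒  φ = arccos(0.2632) ≈ 74.7°.

74.7°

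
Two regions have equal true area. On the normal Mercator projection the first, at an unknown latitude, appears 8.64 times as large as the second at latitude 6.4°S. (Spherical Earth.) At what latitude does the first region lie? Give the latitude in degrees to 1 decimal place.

For equal true areas on Mercator, apparent areas scale as sec²φ, so the ratio is cos²φ₂ / cos²φ₁.
cos²φ₂ / cos²φ₁ = 8.64  ⇒  cos φ₁ = cos 6.4° / √8.64 = 0.9938/2.939 = 0.3381.
φ₁ = arccos(0.3381) ≈ 70.2°.

70.2°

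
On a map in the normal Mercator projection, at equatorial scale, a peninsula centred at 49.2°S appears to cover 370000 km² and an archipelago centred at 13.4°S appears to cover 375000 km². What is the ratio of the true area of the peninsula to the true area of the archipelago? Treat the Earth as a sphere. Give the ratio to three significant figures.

Since Mercator area scale is 1/cos²φ, the true area equals the apparent area multiplied by cos²φ.
True area of peninsula: 370000 × cos²(49.2°) = 370000 × 0.4270 = 158000 km².
True area of archipelago: 375000 × cos²(13.4°) = 375000 × 0.9463 = 354900 km².
Ratio = 158000 / 354900 ≈ 0.445.

0.445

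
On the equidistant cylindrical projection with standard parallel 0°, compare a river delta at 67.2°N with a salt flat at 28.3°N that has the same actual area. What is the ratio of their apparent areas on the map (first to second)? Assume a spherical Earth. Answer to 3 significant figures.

2.27

In the plate carrée (x = Rλ, y = Rφ), meridians are true-scale (h = 1) and parallels are stretched by k = sec φ.
Areal scale at 67.2°: h·k = 1.000 × 2.581 = 2.581.
Areal scale at 28.3°: h·k = 1.000 × 1.136 = 1.136.
Ratio = 2.581/1.136 ≈ 2.27.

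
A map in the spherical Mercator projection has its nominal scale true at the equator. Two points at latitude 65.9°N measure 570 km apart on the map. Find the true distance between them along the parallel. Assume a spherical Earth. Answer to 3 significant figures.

233 km

Mercator is conformal, so the point scale is isotropic: h = k = sec φ = 1/cos φ.
Along the parallel at 65.9°, map distances are exaggerated by k = sec 65.9° = 2.449.
True distance = 570 / 2.449 = 570 × cos 65.9° ≈ 233 km.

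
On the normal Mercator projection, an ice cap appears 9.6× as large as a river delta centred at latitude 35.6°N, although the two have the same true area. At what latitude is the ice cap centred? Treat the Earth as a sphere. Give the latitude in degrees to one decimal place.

74.8°

Mercator areal scale is sec²φ, so apparent-area ratio = sec²φ₁ / sec²φ₂ = cos²φ₂ / cos²φ₁.
cos²φ₂ / cos²φ₁ = 9.6  ⇒  cos φ₁ = cos 35.6° / √9.6 = 0.8131/3.098 = 0.2624.
φ₁ = arccos(0.2624) ≈ 74.8°.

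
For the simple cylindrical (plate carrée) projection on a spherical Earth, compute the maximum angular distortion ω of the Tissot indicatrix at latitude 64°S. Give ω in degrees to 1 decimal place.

For the equirectangular projection with φ₀ = 0 (plate carrée), h = 1 along meridians and k = sec φ along parallels.
At 64°: h = 1.000, k = 2.281; principal scales a = 2.281, b = 1.000.
sin(ω/2) = (a − b)/(a + b) = 1.281/3.281 = 0.3905, so ω = 2 arcsin(0.3905) ≈ 46.0°.

46.0°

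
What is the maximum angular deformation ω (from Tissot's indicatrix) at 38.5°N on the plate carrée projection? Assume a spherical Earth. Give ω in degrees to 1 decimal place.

For the equirectangular projection with φ₀ = 0 (plate carrée), h = 1 along meridians and k = sec φ along parallels.
At 38.5°: h = 1.000, k = 1.278; principal scales a = 1.278, b = 1.000.
sin(ω/2) = (a − b)/(a + b) = 0.2778/2.278 = 0.1220, so ω = 2 arcsin(0.1220) ≈ 14.0°.

14.0°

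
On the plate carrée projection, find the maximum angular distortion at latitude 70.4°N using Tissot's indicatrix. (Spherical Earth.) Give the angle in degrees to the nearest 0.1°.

In the plate carrée (x = Rλ, y = Rφ), meridians are true-scale (h = 1) and parallels are stretched by k = sec φ.
At 70.4°: h = 1.000, k = 2.981; principal scales a = 2.981, b = 1.000.
sin(ω/2) = (a − b)/(a + b) = 1.981/3.981 = 0.4976, so ω = 2 arcsin(0.4976) ≈ 59.7°.

59.7°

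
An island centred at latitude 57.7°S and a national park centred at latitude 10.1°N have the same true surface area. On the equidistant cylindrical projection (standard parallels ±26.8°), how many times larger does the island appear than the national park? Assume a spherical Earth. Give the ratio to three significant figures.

1.84

With standard parallel φ₀ = 26.8°, the equirectangular projection gives x = Rλ cos φ₀, y = Rφ, so h = 1 and k = cos 26.8° / cos φ.
Areal scale at 57.7°: h·k = 1.000 × 1.670 = 1.670.
Areal scale at 10.1°: h·k = 1.000 × 0.9066 = 0.9066.
Ratio = 1.670/0.9066 ≈ 1.84.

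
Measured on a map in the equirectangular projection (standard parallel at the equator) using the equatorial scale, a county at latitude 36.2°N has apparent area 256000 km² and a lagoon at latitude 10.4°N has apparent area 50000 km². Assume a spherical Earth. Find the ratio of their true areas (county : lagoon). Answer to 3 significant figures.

4.20

Plate carrée has h = 1 and k = sec φ, giving areal scale sec φ; true area = (apparent area) · cos φ.
True area of county: 256000 × cos(36.2°) = 256000 × 0.8070 = 206600 km².
True area of lagoon: 50000 × cos(10.4°) = 50000 × 0.9836 = 49180 km².
Ratio = 206600 / 49180 ≈ 4.20.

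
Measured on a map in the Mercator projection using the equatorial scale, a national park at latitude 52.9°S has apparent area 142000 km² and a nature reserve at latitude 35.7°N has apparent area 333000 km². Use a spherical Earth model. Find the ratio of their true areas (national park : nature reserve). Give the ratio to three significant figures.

Since Mercator area scale is 1/cos²φ, the true area equals the apparent area multiplied by cos²φ.
True area of national park: 142000 × cos²(52.9°) = 142000 × 0.3639 = 51670 km².
True area of nature reserve: 333000 × cos²(35.7°) = 333000 × 0.6595 = 219600 km².
Ratio = 51670 / 219600 ≈ 0.235.

0.235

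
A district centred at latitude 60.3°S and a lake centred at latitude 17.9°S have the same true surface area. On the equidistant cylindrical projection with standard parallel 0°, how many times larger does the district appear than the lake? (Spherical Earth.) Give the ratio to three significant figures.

For the equirectangular projection with φ₀ = 0 (plate carrée), h = 1 along meridians and k = sec φ along parallels.
Areal scale at 60.3°: h·k = 1.000 × 2.018 = 2.018.
Areal scale at 17.9°: h·k = 1.000 × 1.051 = 1.051.
Ratio = 2.018/1.051 ≈ 1.92.

1.92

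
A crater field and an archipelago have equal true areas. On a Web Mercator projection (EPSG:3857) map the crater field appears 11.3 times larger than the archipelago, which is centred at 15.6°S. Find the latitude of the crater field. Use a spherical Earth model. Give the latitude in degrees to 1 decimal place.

Mercator areal scale is sec²φ, so apparent-area ratio = sec²φ₁ / sec²φ₂ = cos²φ₂ / cos²φ₁.
cos²φ₂ / cos²φ₁ = 11.3  ⇒  cos φ₁ = cos 15.6° / √11.3 = 0.9632/3.362 = 0.2865.
φ₁ = arccos(0.2865) ≈ 73.4°.

73.4°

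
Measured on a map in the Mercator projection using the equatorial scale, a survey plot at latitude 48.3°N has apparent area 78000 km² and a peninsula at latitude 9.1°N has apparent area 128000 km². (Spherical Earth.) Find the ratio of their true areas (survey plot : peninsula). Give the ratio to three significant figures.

Since Mercator area scale is 1/cos²φ, the true area equals the apparent area multiplied by cos²φ.
True area of survey plot: 78000 × cos²(48.3°) = 78000 × 0.4425 = 34520 km².
True area of peninsula: 128000 × cos²(9.1°) = 128000 × 0.9750 = 124800 km².
Ratio = 34520 / 124800 ≈ 0.277.

0.277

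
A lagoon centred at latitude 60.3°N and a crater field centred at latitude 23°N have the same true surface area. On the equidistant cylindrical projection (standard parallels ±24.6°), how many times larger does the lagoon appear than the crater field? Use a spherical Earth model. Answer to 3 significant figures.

1.86

The equidistant cylindrical projection with φ₀ = 24.6° has h = 1 (meridians true) and k = cos φ₀ / cos φ along parallels.
Areal scale at 60.3°: h·k = 1.000 × 1.835 = 1.835.
Areal scale at 23°: h·k = 1.000 × 0.9878 = 0.9878.
Ratio = 1.835/0.9878 ≈ 1.86.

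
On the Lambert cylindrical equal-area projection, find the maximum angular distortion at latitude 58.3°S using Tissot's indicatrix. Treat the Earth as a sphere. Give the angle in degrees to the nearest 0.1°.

69.1°

The Lambert cylindrical equal-area projection is the cylindrical equal-area projection with its standard parallel at the equator (φ₀ = 0). For cylindrical equal-area with standard parallel φ₀, h = cos φ / cos φ₀ and k = cos φ₀ / cos φ, so h·k = 1.
At 58.3°: h = 0.5255, k = 1.903; principal scales a = 1.903, b = 0.5255.
sin(ω/2) = (a − b)/(a + b) = 1.378/2.429 = 0.5673, so ω = 2 arcsin(0.5673) ≈ 69.1°.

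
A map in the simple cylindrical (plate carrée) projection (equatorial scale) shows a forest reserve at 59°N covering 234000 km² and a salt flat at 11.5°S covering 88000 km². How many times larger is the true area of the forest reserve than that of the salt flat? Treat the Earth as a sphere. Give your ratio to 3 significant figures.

Plate carrée has h = 1 and k = sec φ, giving areal scale sec φ; true area = (apparent area) · cos φ.
True area of forest reserve: 234000 × cos(59°) = 234000 × 0.5150 = 120500 km².
True area of salt flat: 88000 × cos(11.5°) = 88000 × 0.9799 = 86230 km².
Ratio = 120500 / 86230 ≈ 1.40.

1.40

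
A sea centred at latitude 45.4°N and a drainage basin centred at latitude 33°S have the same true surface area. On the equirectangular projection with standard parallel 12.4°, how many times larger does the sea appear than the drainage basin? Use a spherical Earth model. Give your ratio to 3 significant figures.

With standard parallel φ₀ = 12.4°, the equirectangular projection gives x = Rλ cos φ₀, y = Rφ, so h = 1 and k = cos 12.4° / cos φ.
Areal scale at 45.4°: h·k = 1.000 × 1.391 = 1.391.
Areal scale at 33°: h·k = 1.000 × 1.165 = 1.165.
Ratio = 1.391/1.165 ≈ 1.19.

1.19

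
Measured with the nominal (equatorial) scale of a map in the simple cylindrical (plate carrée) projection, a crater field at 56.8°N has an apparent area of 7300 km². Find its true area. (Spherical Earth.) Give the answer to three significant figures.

In the plate carrée (x = Rλ, y = Rφ), meridians are true-scale (h = 1) and parallels are stretched by k = sec φ.
Areal scale = h·k = 1 × sec φ; at 56.8°, h = 1.000, k = 1.826, so h·k = 1.826.
True area = apparent / (areal scale) = 7300 / 1.826 ≈ 4000 km².

4000 km²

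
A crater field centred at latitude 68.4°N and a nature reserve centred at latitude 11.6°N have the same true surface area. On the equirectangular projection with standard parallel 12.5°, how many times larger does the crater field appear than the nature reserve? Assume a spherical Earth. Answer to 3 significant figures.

2.66

With standard parallel φ₀ = 12.5°, the equirectangular projection gives x = Rλ cos φ₀, y = Rφ, so h = 1 and k = cos 12.5° / cos φ.
Areal scale at 68.4°: h·k = 1.000 × 2.652 = 2.652.
Areal scale at 11.6°: h·k = 1.000 × 0.9967 = 0.9967.
Ratio = 2.652/0.9967 ≈ 2.66.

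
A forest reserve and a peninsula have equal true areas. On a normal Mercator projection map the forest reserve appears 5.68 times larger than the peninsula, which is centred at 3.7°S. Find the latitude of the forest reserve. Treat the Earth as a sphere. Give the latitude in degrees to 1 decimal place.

65.2°

Mercator areal scale is sec²φ, so apparent-area ratio = sec²φ₁ / sec²φ₂ = cos²φ₂ / cos²φ₁.
cos²φ₂ / cos²φ₁ = 5.68  ⇒  cos φ₁ = cos 3.7° / √5.68 = 0.9979/2.383 = 0.4187.
φ₁ = arccos(0.4187) ≈ 65.2°.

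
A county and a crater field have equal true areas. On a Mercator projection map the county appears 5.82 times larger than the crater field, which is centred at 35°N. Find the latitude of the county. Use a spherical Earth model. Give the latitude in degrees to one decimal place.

70.2°

For equal true areas on Mercator, apparent areas scale as sec²φ, so the ratio is cos²φ₂ / cos²φ₁.
cos²φ₂ / cos²φ₁ = 5.82  ⇒  cos φ₁ = cos 35° / √5.82 = 0.8192/2.412 = 0.3395.
φ₁ = arccos(0.3395) ≈ 70.2°.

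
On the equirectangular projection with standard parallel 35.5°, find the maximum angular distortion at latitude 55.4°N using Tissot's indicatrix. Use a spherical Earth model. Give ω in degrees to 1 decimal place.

The equidistant cylindrical projection with φ₀ = 35.5° has h = 1 (meridians true) and k = cos φ₀ / cos φ along parallels.
At 55.4°: h = 1.000, k = 1.434; principal scales a = 1.434, b = 1.000.
sin(ω/2) = (a − b)/(a + b) = 0.4337/2.434 = 0.1782, so ω = 2 arcsin(0.1782) ≈ 20.5°.

20.5°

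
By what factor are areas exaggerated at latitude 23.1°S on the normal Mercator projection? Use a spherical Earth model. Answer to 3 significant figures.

1.18

Mercator is conformal, so the point scale is isotropic: h = k = sec φ = 1/cos φ.
Areal scale = k² = sec²φ = 1/cos²(23.1°) = 1/0.9198² = 1.182.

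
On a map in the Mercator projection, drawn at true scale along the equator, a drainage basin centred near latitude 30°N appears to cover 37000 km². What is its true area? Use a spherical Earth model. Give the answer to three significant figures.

27800 km²

The Mercator projection is conformal; its linear scale factor is the same in every direction and equals sec φ = 1/cos φ.
Areal scale = k² = sec²φ = 1/cos²(30°) = 1/0.8660² = 1.333.
True area = apparent / (areal scale) = 37000 / 1.333 ≈ 27800 km².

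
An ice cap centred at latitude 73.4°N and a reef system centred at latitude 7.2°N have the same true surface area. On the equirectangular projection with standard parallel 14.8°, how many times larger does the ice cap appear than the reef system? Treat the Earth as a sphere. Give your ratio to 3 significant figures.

3.47

In the equirectangular projection with standard parallel φ₀ = 14.8° (x = Rλ cos φ₀, y = Rφ), meridians are true-scale (h = 1) and the parallel scale is k = cos φ₀ / cos φ.
Areal scale at 73.4°: h·k = 1.000 × 3.384 = 3.384.
Areal scale at 7.2°: h·k = 1.000 × 0.9745 = 0.9745.
Ratio = 3.384/0.9745 ≈ 3.47.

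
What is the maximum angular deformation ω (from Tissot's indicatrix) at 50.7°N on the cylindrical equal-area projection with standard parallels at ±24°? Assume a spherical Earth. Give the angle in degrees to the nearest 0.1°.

41.1°

For cylindrical equal-area with standard parallel φ₀, h = cos φ / cos φ₀ and k = cos φ₀ / cos φ, so h·k = 1.
At 50.7°: h = 0.6933, k = 1.442; principal scales a = 1.442, b = 0.6933.
sin(ω/2) = (a − b)/(a + b) = 0.7490/2.136 = 0.3507, so ω = 2 arcsin(0.3507) ≈ 41.1°.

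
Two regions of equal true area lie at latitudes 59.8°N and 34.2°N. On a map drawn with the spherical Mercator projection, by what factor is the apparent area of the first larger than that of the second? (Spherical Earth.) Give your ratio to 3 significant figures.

On Mercator, area is exaggerated by sec²φ = 1/cos²φ.
At 59.8°: sec²(59.8°) = 1/0.5030² = 3.952.
At 34.2°: sec²(34.2°) = 1/0.8271² = 1.462.
Ratio = 3.952/1.462 = cos²(34.2°)/cos²(59.8°) ≈ 2.70.

2.70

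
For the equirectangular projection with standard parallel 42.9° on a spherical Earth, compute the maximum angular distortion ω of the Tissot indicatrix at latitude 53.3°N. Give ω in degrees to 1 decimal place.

11.6°

In the equirectangular projection with standard parallel φ₀ = 42.9° (x = Rλ cos φ₀, y = Rφ), meridians are true-scale (h = 1) and the parallel scale is k = cos φ₀ / cos φ.
At 53.3°: h = 1.000, k = 1.226; principal scales a = 1.226, b = 1.000.
sin(ω/2) = (a − b)/(a + b) = 0.2258/2.226 = 0.1014, so ω = 2 arcsin(0.1014) ≈ 11.6°.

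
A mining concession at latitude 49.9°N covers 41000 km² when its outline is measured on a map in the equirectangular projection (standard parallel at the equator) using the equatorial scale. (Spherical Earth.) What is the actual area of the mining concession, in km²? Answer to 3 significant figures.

In the plate carrée (x = Rλ, y = Rφ), meridians are true-scale (h = 1) and parallels are stretched by k = sec φ.
Areal scale = h·k = 1 × sec φ; at 49.9°, h = 1.000, k = 1.552, so h·k = 1.552.
True area = apparent / (areal scale) = 41000 / 1.552 ≈ 26400 km².

26400 km²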